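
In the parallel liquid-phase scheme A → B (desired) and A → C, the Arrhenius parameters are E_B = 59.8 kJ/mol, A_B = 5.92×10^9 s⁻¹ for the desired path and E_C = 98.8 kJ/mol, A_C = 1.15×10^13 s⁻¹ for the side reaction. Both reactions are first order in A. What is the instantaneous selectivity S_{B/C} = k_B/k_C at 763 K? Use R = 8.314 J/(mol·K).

0.241

Since both paths have the same order in A, the concentration cancels and S_{B/C} = k_B/k_C = (A_B/A_C)·exp[(E_C−E_B)/(RT)].
(E_C−E_B)/(RT) = (98.8−59.8)×10³/(8.314×763) = 39000/6344 = 6.148.
k_B/k_C = (5.92×10^9/1.15×10^13)·exp(6.148) = 5.148×10^-4 × 467.8 = 0.241.
Since E_B < E_C, lowering the temperature improves selectivity toward B.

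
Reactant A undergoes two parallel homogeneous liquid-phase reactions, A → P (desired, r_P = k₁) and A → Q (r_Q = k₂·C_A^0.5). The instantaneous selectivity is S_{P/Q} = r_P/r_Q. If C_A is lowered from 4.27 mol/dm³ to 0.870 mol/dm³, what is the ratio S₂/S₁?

2.22

S_{P/Q} = (k₁/k₂)·C_A^-0.5, so S₂/S₁ = (C_{A,2}/C_{A,1})^-0.5.
= (0.870/4.27)^(-0.5) = (0.2037)^(-0.5) = 2.22.
Selectivity toward P rises as C_A falls — low-concentration operation is favoured.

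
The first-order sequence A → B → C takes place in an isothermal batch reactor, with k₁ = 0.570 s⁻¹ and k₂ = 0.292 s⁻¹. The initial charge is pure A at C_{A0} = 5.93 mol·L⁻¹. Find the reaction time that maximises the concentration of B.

The intermediate peaks when r₁ = r₂, i.e. k₁e^(−k₁t) = k₂e^(−k₂t), giving t_opt = ln(k₂/k₁)/(k₂−k₁).
= ln(0.292/0.570)/(0.292−0.570) = ln(0.5123)/-0.2780 = -0.6689/-0.2780 = 2.41 s.

2.41 s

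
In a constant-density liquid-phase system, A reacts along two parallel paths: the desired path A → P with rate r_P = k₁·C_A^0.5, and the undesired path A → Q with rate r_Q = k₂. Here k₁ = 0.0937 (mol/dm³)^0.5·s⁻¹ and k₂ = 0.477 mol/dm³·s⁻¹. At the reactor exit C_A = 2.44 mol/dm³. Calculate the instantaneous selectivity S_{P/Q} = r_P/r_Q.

0.307

S_{P/Q} = r_P/r_Q = (k₁·C_A^0.5)/(k₂) = (k₁/k₂)·C_A^0.5.
= (0.0937×2.440^0.5) / (0.477) = 0.1464/0.4770 = 0.307.
Since the desired path is higher order in A, keeping C_A high (PFR or concentrated feed) favours P.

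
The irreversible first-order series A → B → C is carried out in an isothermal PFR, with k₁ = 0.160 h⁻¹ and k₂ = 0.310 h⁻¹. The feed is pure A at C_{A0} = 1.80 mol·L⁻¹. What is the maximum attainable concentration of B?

0.459 mol·L⁻¹

At the optimum, C_{B,max}/C_{A0} = (k₁/k₂)^[k₂/(k₂−k₁)].
= (0.160/0.310)^(0.310/(0.310−0.160)) = (0.5161)^(2.067) = 0.2549.
C_{B,max} = 0.2549×1.80 = 0.459 mol·L⁻¹.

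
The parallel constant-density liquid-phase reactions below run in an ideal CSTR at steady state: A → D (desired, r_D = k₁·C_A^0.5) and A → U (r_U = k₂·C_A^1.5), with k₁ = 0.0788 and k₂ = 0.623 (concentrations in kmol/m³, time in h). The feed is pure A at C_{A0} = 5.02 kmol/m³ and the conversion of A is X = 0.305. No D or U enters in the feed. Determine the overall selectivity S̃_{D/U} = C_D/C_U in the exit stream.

0.0363

Exit C_A = C_{A0}(1−X) = 5.02×0.695 = 3.489 kmol/m³.
A CSTR operates uniformly at the exit composition, giving r_D = 0.1472 and r_U = 4.060 (each k·C_A^n at C_A = 3.489).
Overall selectivity = C_D/C_U = r_Dτ/(r_Uτ) = r_D/r_U = 0.0363.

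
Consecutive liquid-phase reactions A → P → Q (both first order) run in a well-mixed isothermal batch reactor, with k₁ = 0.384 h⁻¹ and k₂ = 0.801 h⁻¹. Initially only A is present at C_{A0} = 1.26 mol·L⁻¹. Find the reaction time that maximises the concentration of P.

For first-order series the maximum of C_P occurs at t_opt = ln(k₂/k₁)/(k₂−k₁).
= ln(0.801/0.384)/(0.801−0.384) = ln(2.086)/0.4170 = 0.7352/0.4170 = 1.76 h.

1.76 h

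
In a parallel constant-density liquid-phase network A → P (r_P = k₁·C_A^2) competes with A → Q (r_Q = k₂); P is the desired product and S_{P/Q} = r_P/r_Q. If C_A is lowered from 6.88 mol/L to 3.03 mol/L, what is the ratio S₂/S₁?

S_{P/Q} = (k₁/k₂)·C_A^2, so S₂/S₁ = (C_{A,2}/C_{A,1})^2.
= (3.03/6.88)^2 = (0.4404)^2 = 0.194.

0.194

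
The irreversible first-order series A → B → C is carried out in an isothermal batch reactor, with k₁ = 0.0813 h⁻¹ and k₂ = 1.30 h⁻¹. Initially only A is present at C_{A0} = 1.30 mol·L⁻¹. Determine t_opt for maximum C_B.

The intermediate peaks when r₁ = r₂, i.e. k₁e^(−k₁t) = k₂e^(−k₂t), giving t_opt = ln(k₂/k₁)/(k₂−k₁).
= ln(1.30/0.0813)/(1.30−0.0813) = ln(15.99)/1.219 = 2.772/1.219 = 2.27 h.

2.27 h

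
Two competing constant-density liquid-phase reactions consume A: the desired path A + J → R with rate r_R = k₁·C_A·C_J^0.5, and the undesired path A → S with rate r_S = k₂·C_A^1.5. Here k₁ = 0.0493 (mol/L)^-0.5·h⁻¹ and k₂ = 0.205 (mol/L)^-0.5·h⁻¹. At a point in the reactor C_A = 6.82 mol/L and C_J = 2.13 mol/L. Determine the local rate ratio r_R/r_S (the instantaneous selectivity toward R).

S_{R/S} = r_R/r_S = (k₁·C_A·C_J^0.5)/(k₂·C_A^1.5) = (k₁/k₂)·C_A^-0.5·C_J^0.5.
= (0.0493×6.820×2.130^0.5) / (0.205×6.820^1.5) = 0.4907/3.651 = 0.134.

0.134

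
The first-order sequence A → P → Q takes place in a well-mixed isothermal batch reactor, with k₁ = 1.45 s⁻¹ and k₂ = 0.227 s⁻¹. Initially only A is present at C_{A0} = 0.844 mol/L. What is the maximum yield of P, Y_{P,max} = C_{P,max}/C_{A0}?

0.709

For a first-order series the maximum intermediate yield is C_{P,max}/C_{A0} = (k₁/k₂)^[k₂/(k₂−k₁)].
= (1.45/0.227)^(0.227/(0.227−1.45)) = (6.388)^(-0.1856) = 0.7088.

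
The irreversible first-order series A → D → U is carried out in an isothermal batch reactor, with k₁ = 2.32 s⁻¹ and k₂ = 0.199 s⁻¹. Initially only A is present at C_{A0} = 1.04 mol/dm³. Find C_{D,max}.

0.826 mol/dm³

Evaluating C_D at t_opt = ln(k₂/k₁)/(k₂−k₁) gives C_{D,max}/C_{A0} = (k₁/k₂)^[k₂/(k₂−k₁)].
= (2.32/0.199)^(0.199/(0.199−2.32)) = (11.66)^(-0.09382) = 0.7942.
C_{D,max} = 0.7942×1.04 = 0.826 mol/dm³.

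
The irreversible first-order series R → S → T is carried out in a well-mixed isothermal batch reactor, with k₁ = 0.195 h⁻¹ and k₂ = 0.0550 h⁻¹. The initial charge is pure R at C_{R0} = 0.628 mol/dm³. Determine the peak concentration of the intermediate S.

At the optimum, C_{S,max}/C_{R0} = (k₁/k₂)^[k₂/(k₂−k₁)].
= (0.195/0.0550)^(0.0550/(0.0550−0.195)) = (3.545)^(-0.3929) = 0.6082.
C_{S,max} = 0.6082×0.628 = 0.382 mol/dm³.

0.382 mol/dm³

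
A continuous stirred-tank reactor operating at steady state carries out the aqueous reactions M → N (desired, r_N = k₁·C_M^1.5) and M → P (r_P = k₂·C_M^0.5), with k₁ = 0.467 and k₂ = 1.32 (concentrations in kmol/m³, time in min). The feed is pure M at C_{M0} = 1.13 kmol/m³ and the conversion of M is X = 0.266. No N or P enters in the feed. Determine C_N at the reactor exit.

0.0682 kmol/m³

Exit C_M = C_{M0}(1−X) = 1.13×0.734 = 0.8294 kmol/m³.
A CSTR operates uniformly at the exit composition, giving r_N = 0.3528 and r_P = 1.202 (each k·C_M^n at C_M = 0.8294).
Fraction of consumed M going to N: r_N/(r_N+r_P) = 0.2269.
C_N = 0.2269·C_{M0}·X = 0.2269×1.13×0.266 = 0.0682 kmol/m³.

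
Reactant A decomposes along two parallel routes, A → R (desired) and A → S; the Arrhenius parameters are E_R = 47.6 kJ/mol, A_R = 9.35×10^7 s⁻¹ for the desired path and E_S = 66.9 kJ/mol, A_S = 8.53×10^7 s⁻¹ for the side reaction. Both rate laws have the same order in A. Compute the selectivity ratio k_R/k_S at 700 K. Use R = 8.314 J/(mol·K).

Since both paths have the same order in A, the concentration cancels and S_{R/S} = k_R/k_S = (A_R/A_S)·exp[(E_S−E_R)/(RT)].
(E_S−E_R)/(RT) = (66.9−47.6)×10³/(8.314×700) = 19300/5820 = 3.316.
k_R/k_S = (9.35×10^7/8.53×10^7)·exp(3.316) = 1.096 × 27.56 = 30.2.

30.2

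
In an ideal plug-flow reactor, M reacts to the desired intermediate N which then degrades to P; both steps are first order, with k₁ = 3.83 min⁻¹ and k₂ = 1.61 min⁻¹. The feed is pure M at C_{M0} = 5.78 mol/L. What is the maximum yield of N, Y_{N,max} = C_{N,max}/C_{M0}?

At the optimum, C_{N,max}/C_{M0} = (k₁/k₂)^[k₂/(k₂−k₁)].
= (3.83/1.61)^(1.61/(1.61−3.83)) = (2.379)^(-0.7252) = 0.5334.

0.533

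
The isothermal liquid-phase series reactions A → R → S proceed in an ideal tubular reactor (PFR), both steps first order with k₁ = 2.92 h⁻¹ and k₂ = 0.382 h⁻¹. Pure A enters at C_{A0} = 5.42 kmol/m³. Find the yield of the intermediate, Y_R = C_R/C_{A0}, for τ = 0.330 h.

Solving the coupled first-order balances gives C_R(τ) = [k₁/(k₂−k₁)]·C_{A0}·(e^(−k₁τ) − e^(−k₂τ)).
e^(−k₁τ) = e^(−2.92×0.330) = e^(−0.9636) = 0.3815; e^(−k₂τ) = e^(−0.1261) = 0.8816.
C_R = 2.92×5.42/(0.382−2.92) × (0.3815−0.8816) = (-6.236)×(-0.5000) = 3.118 kmol/m³.
Y_R = C_R/C_{A0} = 3.118/5.42 = 0.575.

0.575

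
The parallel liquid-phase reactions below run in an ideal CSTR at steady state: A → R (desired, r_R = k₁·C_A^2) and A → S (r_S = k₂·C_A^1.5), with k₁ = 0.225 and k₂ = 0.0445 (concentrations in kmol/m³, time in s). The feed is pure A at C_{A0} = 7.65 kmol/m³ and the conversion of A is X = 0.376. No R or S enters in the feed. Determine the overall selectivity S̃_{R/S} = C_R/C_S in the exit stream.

11.0

Exit C_A = C_{A0}(1−X) = 7.65×0.624 = 4.774 kmol/m³.
A CSTR operates uniformly at the exit composition, giving r_R = 5.127 and r_S = 0.4641 (each k·C_A^n at C_A = 4.774).
Overall selectivity = C_R/C_S = r_Rτ/(r_Sτ) = r_R/r_S = 11.0.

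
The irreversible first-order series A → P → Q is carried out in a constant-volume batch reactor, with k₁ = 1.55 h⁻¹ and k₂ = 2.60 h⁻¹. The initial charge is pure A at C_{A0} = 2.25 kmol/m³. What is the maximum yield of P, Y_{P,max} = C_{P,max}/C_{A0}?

At the optimum, C_{P,max}/C_{A0} = (k₁/k₂)^[k₂/(k₂−k₁)].
= (1.55/2.60)^(2.60/(2.60−1.55)) = (0.5962)^(2.476) = 0.2778.

0.278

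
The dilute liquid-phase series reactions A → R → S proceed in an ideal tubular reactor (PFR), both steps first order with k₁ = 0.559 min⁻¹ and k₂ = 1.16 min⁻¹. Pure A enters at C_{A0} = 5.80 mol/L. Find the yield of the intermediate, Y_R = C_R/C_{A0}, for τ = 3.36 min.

For first-order series with pure A initially, C_R(τ) = k₁C_{A0}/(k₂−k₁)·(e^(−k₁τ) − e^(−k₂τ)).
e^(−k₁τ) = e^(−0.559×3.36) = e^(−1.878) = 0.1529; e^(−k₂τ) = e^(−3.898) = 0.02029.
C_R = 0.559×5.80/(1.16−0.559) × (0.1529−0.02029) = 5.395×0.1326 = 0.7152 mol/L.
Y_R = C_R/C_{A0} = 0.7152/5.80 = 0.123.

0.123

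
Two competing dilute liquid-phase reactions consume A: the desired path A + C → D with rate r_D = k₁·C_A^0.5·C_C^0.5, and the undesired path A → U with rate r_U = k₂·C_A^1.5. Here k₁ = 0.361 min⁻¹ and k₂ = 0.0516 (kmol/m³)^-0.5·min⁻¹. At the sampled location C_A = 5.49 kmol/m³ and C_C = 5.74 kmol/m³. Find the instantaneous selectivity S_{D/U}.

S_{D/U} = r_D/r_U = (k₁·C_A^0.5·C_C^0.5)/(k₂·C_A^1.5) = (k₁/k₂)·C_A⁻¹·C_C^0.5.
= (0.361×5.490^0.5×5.740^0.5) / (0.0516×5.490^1.5) = 2.027/0.6638 = 3.05.

3.05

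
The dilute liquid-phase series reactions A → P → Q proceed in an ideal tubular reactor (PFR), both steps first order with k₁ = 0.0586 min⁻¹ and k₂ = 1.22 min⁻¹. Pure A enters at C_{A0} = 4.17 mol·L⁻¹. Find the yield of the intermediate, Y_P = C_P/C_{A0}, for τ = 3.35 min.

0.0406

For first-order series with pure A initially, C_P(τ) = k₁C_{A0}/(k₂−k₁)·(e^(−k₁τ) − e^(−k₂τ)).
e^(−k₁τ) = e^(−0.0586×3.35) = e^(−0.1963) = 0.8218; e^(−k₂τ) = e^(−4.087) = 0.01679.
C_P = 0.0586×4.17/(1.22−0.0586) × (0.8218−0.01679) = 0.2104×0.8050 = 0.1694 mol·L⁻¹.
Y_P = C_P/C_{A0} = 0.1694/4.17 = 0.0406.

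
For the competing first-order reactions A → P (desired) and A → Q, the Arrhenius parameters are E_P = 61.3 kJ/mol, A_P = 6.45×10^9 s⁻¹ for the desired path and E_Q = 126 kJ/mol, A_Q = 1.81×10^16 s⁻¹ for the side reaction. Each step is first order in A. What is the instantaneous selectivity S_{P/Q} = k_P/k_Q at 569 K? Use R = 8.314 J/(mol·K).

k_P/k_Q = (A_P/A_Q)·exp[−(E_P−E_Q)/(RT)] = (A_P/A_Q)·exp[(E_Q−E_P)/(RT)].
(E_Q−E_P)/(RT) = (126−61.3)×10³/(8.314×569) = 64700/4731 = 13.68.
k_P/k_Q = (6.45×10^9/1.81×10^16)·exp(13.68) = 3.564×10^-7 × 8.704×10^5 = 0.310.
Since E_P < E_Q, lowering the temperature improves selectivity toward P.

0.310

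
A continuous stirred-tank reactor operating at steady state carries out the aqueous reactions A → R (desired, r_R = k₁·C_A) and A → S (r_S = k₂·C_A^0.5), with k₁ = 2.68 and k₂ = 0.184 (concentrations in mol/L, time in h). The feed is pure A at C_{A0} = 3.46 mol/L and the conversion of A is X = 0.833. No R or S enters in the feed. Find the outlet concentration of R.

Exit C_A = C_{A0}(1−X) = 3.46×0.167 = 0.5778 mol/L.
In a CSTR the entire volume is at exit conditions, so r_R = 2.68×0.5778 = 1.549 and r_S = 0.184×0.5778^0.5 = 0.1399.
Fraction of consumed A going to R: r_R/(r_R+r_S) = 0.9172.
C_R = 0.9172·C_{A0}·X = 0.9172×3.46×0.833 = 2.64 mol/L.

2.64 mol/L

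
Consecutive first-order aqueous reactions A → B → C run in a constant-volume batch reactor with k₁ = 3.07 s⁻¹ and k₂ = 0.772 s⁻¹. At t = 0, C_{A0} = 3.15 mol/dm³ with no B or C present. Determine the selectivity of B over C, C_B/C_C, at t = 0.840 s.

1.83

The intermediate concentration in a first-order A→B→C sequence is C_B = k₁C_{A0}(e^(−k₁t) − e^(−k₂t))/(k₂−k₁).
e^(−k₁t) = e^(−3.07×0.840) = e^(−2.579) = 0.07586; e^(−k₂t) = e^(−0.6485) = 0.5228.
C_B = 3.07×3.15/(0.772−3.07) × (0.07586−0.5228) = (-4.208)×(-0.4470) = 1.881 mol/dm³.
C_A = C_{A0}e^(−k₁t) = 0.2390 mol/dm³, so C_C = C_{A0}−C_A−C_B = 1.030 mol/dm³; C_B/C_C = 1.83.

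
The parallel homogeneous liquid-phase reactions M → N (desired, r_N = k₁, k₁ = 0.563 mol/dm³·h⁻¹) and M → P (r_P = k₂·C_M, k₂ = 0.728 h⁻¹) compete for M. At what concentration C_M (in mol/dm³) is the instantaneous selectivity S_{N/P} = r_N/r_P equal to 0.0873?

S_{N/P} = (k₁/k₂)·C_M⁻¹ ⇒ C_M = (S·k₂/k₁)^(-1).
= (0.0873×0.728/0.563)^(-1) = (0.1129)^(-1) = 8.86 mol/dm³.

8.86 mol/dm³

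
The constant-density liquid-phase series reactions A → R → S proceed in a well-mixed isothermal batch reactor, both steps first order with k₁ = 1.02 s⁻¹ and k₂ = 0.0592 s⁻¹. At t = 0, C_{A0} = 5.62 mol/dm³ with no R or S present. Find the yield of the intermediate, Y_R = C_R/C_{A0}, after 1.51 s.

The intermediate concentration in a first-order A→B→C sequence is C_R = k₁C_{A0}(e^(−k₁t) − e^(−k₂t))/(k₂−k₁).
e^(−k₁t) = e^(−1.02×1.51) = e^(−1.540) = 0.2143; e^(−k₂t) = e^(−0.08939) = 0.9145.
C_R = 1.02×5.62/(0.0592−1.02) × (0.2143−0.9145) = (-5.966)×(-0.7001) = 4.177 mol/dm³.
Y_R = C_R/C_{A0} = 4.177/5.62 = 0.743.

0.743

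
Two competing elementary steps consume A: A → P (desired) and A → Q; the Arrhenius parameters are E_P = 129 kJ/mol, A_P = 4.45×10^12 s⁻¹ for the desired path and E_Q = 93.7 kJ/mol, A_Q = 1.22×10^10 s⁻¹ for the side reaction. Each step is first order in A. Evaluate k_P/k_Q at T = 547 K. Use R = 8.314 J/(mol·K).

0.155

k_P/k_Q = (A_P/A_Q)·exp[−(E_P−E_Q)/(RT)] = (A_P/A_Q)·exp[(E_Q−E_P)/(RT)].
(E_Q−E_P)/(RT) = (93.7−129)×10³/(8.314×547) = -35300/4548 = -7.762.
k_P/k_Q = (4.45×10^12/1.22×10^10)·exp(-7.762) = 364.8 × 4.256×10^-4 = 0.155.
Since E_P > E_Q, raising the temperature improves selectivity toward P.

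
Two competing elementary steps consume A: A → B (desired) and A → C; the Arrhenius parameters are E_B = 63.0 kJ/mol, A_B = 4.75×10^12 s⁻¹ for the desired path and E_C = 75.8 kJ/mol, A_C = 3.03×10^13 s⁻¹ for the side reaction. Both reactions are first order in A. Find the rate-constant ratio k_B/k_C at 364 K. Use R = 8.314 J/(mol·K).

k_B/k_C = (A_B/A_C)·exp[−(E_B−E_C)/(RT)] = (A_B/A_C)·exp[(E_C−E_B)/(RT)].
(E_C−E_B)/(RT) = (75.8−63.0)×10³/(8.314×364) = 12800/3026 = 4.230.
k_B/k_C = (4.75×10^12/3.03×10^13)·exp(4.230) = 0.1568 × 68.69 = 10.8.

10.8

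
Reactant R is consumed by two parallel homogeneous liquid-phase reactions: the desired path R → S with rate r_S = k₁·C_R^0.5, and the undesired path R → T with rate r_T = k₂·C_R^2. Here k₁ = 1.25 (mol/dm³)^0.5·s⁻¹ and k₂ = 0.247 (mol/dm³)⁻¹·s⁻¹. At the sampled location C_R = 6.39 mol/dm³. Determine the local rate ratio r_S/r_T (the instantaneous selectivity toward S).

S_{S/T} = r_S/r_T = (k₁·C_R^0.5)/(k₂·C_R^2) = (k₁/k₂)·C_R^-1.5.
= (1.25×6.390^0.5) / (0.247×6.390^2) = 3.160/10.09 = 0.313.
The undesired path is higher order in R, so low C_R (CSTR or dilute feed) favours S.

0.313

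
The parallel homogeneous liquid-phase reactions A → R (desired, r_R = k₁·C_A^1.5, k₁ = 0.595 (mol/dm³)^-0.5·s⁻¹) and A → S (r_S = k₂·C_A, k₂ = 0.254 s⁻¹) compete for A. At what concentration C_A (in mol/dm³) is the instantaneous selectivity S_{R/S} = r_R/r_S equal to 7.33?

9.79 mol/dm³

S_{R/S} = (k₁/k₂)·C_A^0.5 ⇒ C_A = (S·k₂/k₁)^(2).
= (7.33×0.254/0.595)^(2) = (3.129)^(2) = 9.79 mol/dm³.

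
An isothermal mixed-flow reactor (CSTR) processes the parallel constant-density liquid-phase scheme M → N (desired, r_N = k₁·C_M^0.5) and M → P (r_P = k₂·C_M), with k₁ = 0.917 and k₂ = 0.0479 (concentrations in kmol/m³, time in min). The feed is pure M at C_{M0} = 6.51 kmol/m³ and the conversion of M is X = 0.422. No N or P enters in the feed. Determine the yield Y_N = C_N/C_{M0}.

0.383

Exit C_M = C_{M0}(1−X) = 6.51×0.578 = 3.763 kmol/m³.
Rates in a CSTR are evaluated at the outlet concentration: r_N = 0.917×3.763^0.5 = 1.779, r_P = 0.0479×3.763 = 0.1802.
Fraction of consumed M going to N: r_N/(r_N+r_P) = 0.9080.
C_N = 0.9080·C_{M0}·X = 0.9080×6.51×0.422 = 2.49 kmol/m³; Y_N = C_N/C_{M0} = 0.383.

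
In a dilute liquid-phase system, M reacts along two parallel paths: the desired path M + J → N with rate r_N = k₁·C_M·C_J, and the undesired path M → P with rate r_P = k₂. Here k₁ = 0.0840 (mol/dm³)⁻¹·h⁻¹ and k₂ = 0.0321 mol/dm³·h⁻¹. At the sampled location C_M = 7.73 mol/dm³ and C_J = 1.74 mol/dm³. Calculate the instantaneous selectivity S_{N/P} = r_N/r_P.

S_{N/P} = r_N/r_P = (k₁·C_M·C_J)/(k₂) = (k₁/k₂)·C_M·C_J.
= (0.0840×7.730×1.740) / (0.0321) = 1.130/0.03210 = 35.2.

35.2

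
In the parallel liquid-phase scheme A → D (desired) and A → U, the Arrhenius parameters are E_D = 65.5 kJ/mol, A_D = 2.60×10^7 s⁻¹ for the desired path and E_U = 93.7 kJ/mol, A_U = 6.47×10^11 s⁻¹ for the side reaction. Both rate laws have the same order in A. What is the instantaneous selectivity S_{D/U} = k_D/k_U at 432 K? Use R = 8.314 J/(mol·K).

Since both paths have the same order in A, the concentration cancels and S_{D/U} = k_D/k_U = (A_D/A_U)·exp[(E_U−E_D)/(RT)].
(E_U−E_D)/(RT) = (93.7−65.5)×10³/(8.314×432) = 28200/3592 = 7.852.
k_D/k_U = (2.60×10^7/6.47×10^11)·exp(7.852) = 4.019×10^-5 × 2570 = 0.103.
Since E_D < E_U, lowering the temperature improves selectivity toward D.

0.103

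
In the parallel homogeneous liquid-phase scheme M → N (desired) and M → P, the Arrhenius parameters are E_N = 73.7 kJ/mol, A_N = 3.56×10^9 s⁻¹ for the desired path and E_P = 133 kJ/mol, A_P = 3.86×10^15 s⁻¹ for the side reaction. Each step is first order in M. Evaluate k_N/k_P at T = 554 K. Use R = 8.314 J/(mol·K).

0.360

Since both paths have the same order in M, the concentration cancels and S_{N/P} = k_N/k_P = (A_N/A_P)·exp[(E_P−E_N)/(RT)].
(E_P−E_N)/(RT) = (133−73.7)×10³/(8.314×554) = 59300/4606 = 12.87.
k_N/k_P = (3.56×10^9/3.86×10^15)·exp(12.87) = 9.223×10^-7 × 3.903×10^5 = 0.360.
Since E_N < E_P, lowering the temperature improves selectivity toward N.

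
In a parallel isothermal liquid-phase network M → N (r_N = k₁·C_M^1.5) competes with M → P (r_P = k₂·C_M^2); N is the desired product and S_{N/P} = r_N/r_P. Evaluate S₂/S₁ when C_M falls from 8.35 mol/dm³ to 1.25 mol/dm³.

2.58

S_{N/P} = (k₁/k₂)·C_M^-0.5, so S₂/S₁ = (C_{M,2}/C_{M,1})^-0.5.
= (1.25/8.35)^(-0.5) = (0.1497)^(-0.5) = 2.58.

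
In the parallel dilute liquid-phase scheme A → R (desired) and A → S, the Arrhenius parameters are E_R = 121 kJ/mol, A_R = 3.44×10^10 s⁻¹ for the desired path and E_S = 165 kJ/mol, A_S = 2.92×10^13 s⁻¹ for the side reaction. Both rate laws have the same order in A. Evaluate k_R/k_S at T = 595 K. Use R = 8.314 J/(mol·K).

8.59

Since both paths have the same order in A, the concentration cancels and S_{R/S} = k_R/k_S = (A_R/A_S)·exp[(E_S−E_R)/(RT)].
(E_S−E_R)/(RT) = (165−121)×10³/(8.314×595) = 44000/4947 = 8.895.
k_R/k_S = (3.44×10^10/2.92×10^13)·exp(8.895) = 0.001178 × 7292 = 8.59.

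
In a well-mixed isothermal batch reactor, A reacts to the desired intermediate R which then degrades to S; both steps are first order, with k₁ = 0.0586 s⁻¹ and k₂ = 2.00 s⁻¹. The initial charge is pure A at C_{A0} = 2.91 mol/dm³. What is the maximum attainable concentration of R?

For a first-order series the maximum intermediate yield is C_{R,max}/C_{A0} = (k₁/k₂)^[k₂/(k₂−k₁)].
= (0.0586/2.00)^(2.00/(2.00−0.0586)) = (0.02930)^(1.030) = 0.02634.
C_{R,max} = 0.02634×2.91 = 0.0766 mol/dm³.

0.0766 mol/dm³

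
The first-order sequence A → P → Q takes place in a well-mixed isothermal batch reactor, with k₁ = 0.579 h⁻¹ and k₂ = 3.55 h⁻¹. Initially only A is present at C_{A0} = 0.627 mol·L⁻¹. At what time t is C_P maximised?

Setting dC_P/dt = 0 gives t_opt = ln(k₂/k₁)/(k₂−k₁).
= ln(3.55/0.579)/(3.55−0.579) = ln(6.131)/2.971 = 1.813/2.971 = 0.610 h.

0.610 h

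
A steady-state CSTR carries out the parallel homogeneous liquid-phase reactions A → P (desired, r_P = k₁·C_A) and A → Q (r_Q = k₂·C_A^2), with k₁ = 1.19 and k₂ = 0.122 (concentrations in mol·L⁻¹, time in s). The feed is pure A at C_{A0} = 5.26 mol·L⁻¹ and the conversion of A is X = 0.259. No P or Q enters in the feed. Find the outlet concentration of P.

0.973 mol·L⁻¹

Exit C_A = C_{A0}(1−X) = 5.26×0.741 = 3.898 mol·L⁻¹.
Rates in a CSTR are evaluated at the outlet concentration: r_P = 1.19×3.898 = 4.638, r_Q = 0.122×3.898^2 = 1.853.
Fraction of consumed A going to P: r_P/(r_P+r_Q) = 0.7145.
C_P = 0.7145·C_{A0}·X = 0.7145×5.26×0.259 = 0.973 mol·L⁻¹.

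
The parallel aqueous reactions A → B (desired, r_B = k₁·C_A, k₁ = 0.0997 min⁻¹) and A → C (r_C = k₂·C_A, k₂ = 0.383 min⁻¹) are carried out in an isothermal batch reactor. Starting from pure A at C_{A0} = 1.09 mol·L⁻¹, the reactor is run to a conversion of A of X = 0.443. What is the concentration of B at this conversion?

C_A = C_{A0}(1−X) = 0.6071 mol·L⁻¹.
Both paths are first order in A, so the instantaneous fraction to B is constant: dC_B/d(−C_A) = k₁/(k₁+k₂) = 0.2065.
C_B = 0.2065·(C_{A0}−C_A) = 0.2065×0.4829 = 0.0997 mol·L⁻¹.

0.0997 mol·L⁻¹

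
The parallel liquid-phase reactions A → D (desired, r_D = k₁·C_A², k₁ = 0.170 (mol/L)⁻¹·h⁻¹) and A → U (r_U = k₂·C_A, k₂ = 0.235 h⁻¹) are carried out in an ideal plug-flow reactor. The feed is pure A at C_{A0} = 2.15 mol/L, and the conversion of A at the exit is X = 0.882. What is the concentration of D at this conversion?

C_A = C_{A0}(1−X) = 0.2537 mol/L.
Along a PFR/batch, dC_U/dC_A = −r_U/(r_D+r_U) = −k₂/(k₂+k₁·C_A).
Integrating from C_{A0} to C_A: C_U = (0.235/0.170)·ln[(0.235+0.170·2.15)/(0.235+0.170·0.254)] = 1.382·ln(0.6005/0.2781) = 1.064 mol/L.
Then C_D = (C_{A0}−C_A) − C_U = 1.896 − 1.064 = 0.8323 mol/L.

0.832 mol/L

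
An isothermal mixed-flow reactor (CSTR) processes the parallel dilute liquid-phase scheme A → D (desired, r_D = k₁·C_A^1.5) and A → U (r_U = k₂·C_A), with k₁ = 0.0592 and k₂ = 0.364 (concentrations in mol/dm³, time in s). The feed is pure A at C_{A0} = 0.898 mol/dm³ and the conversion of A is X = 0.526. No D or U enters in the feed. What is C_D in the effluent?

0.0453 mol/dm³

Exit C_A = C_{A0}(1−X) = 0.898×0.474 = 0.4257 mol/dm³.
Rates in a CSTR are evaluated at the outlet concentration: r_D = 0.0592×0.4257^1.5 = 0.01644, r_U = 0.364×0.4257 = 0.1549.
Fraction of consumed A going to D: r_D/(r_D+r_U) = 0.09593.
C_D = 0.09593·C_{A0}·X = 0.09593×0.898×0.526 = 0.0453 mol/dm³.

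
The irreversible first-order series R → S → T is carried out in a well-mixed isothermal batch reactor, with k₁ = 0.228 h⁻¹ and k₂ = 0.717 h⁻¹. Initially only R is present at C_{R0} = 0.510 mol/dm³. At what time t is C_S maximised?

2.34 h

The intermediate peaks when r₁ = r₂, i.e. k₁e^(−k₁t) = k₂e^(−k₂t), giving t_opt = ln(k₂/k₁)/(k₂−k₁).
= ln(0.717/0.228)/(0.717−0.228) = ln(3.145)/0.4890 = 1.146/0.4890 = 2.34 h.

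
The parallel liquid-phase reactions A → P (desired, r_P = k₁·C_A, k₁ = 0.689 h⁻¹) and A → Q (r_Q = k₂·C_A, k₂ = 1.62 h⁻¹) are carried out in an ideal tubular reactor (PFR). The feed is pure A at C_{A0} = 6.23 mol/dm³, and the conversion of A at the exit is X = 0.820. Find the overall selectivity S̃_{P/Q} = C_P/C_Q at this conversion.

C_A = C_{A0}(1−X) = 1.121 mol/dm³.
Both paths are first order in A, so the instantaneous fraction to P is constant: dC_P/d(−C_A) = k₁/(k₁+k₂) = 0.2984.
C_P = 0.2984·(C_{A0}−C_A) = 0.2984×5.109 = 1.52 mol/dm³.
C_Q = (C_{A0}−C_A)−C_P = 3.584 mol/dm³; S̃_{P/Q} = 1.524/3.584 = 0.425.

0.425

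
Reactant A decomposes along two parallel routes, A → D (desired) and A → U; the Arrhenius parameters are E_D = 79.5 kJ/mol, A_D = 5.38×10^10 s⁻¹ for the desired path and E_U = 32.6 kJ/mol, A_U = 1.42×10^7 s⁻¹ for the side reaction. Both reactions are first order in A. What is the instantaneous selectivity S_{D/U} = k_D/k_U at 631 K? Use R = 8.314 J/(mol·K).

With equal orders, S_{D/U} = k_D/k_U = (A_D/A_U)·exp[(E_U−E_D)/(RT)].
(E_U−E_D)/(RT) = (32.6−79.5)×10³/(8.314×631) = -46900/5246 = -8.940.
k_D/k_U = (5.38×10^10/1.42×10^7)·exp(-8.940) = 3789 × 1.311×10^-4 = 0.497.
Since E_D > E_U, raising the temperature improves selectivity toward D.

0.497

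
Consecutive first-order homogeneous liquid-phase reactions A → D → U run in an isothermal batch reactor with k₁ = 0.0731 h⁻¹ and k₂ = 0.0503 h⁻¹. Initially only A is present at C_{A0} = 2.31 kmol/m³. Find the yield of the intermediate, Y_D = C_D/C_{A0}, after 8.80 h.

The intermediate concentration in a first-order A→B→C sequence is C_D = k₁C_{A0}(e^(−k₁t) − e^(−k₂t))/(k₂−k₁).
e^(−k₁t) = e^(−0.0731×8.80) = e^(−0.6433) = 0.5256; e^(−k₂t) = e^(−0.4426) = 0.6423.
C_D = 0.0731×2.31/(0.0503−0.0731) × (0.5256−0.6423) = (-7.406)×(-0.1168) = 0.8648 kmol/m³.
Y_D = C_D/C_{A0} = 0.8648/2.31 = 0.374.

0.374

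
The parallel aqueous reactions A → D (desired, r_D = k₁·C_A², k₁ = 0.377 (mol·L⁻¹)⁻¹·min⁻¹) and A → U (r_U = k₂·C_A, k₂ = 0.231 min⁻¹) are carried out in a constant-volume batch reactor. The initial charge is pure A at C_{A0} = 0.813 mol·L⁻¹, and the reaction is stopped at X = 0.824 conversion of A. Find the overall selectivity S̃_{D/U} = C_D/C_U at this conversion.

C_A = C_{A0}(1−X) = 0.1431 mol·L⁻¹.
Along a PFR/batch, dC_U/dC_A = −r_U/(r_D+r_U) = −k₂/(k₂+k₁·C_A).
Integrating from C_{A0} to C_A: C_U = (0.231/0.377)·ln[(0.231+0.377·0.813)/(0.231+0.377·0.143)] = 0.6127·ln(0.5375/0.2849) = 0.3889 mol·L⁻¹.
Then C_D = (C_{A0}−C_A) − C_U = 0.6699 − 0.3889 = 0.2810 mol·L⁻¹.
S̃_{D/U} = C_D/C_U = 0.2810/0.3889 = 0.723.

0.723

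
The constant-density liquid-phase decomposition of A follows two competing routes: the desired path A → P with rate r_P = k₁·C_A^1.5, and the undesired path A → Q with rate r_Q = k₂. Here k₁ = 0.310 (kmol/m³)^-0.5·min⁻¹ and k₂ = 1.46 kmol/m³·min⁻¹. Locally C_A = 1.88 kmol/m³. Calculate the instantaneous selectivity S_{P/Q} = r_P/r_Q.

S_{P/Q} = r_P/r_Q = (k₁·C_A^1.5)/(k₂) = (k₁/k₂)·C_A^1.5.
= (0.310×1.880^1.5) / (1.46) = 0.7991/1.460 = 0.547.

0.547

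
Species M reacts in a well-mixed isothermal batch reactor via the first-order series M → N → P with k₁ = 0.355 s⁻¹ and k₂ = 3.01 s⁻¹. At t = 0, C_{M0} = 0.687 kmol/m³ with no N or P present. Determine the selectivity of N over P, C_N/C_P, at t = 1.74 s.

The intermediate concentration in a first-order A→B→C sequence is C_N = k₁C_{M0}(e^(−k₁t) − e^(−k₂t))/(k₂−k₁).
e^(−k₁t) = e^(−0.355×1.74) = e^(−0.6177) = 0.5392; e^(−k₂t) = e^(−5.237) = 0.005314.
C_N = 0.355×0.687/(3.01−0.355) × (0.5392−0.005314) = 0.09186×0.5339 = 0.04904 kmol/m³.
C_M = C_{M0}e^(−k₁t) = 0.3704 kmol/m³, so C_P = C_{M0}−C_M−C_N = 0.2675 kmol/m³; C_N/C_P = 0.183.

0.183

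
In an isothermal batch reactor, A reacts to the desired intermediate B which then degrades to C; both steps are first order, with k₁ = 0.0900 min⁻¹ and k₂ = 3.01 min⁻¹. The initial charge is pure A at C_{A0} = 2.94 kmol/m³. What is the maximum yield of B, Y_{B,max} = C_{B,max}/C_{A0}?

At the optimum, C_{B,max}/C_{A0} = (k₁/k₂)^[k₂/(k₂−k₁)].
= (0.0900/3.01)^(3.01/(3.01−0.0900)) = (0.02990)^(1.031) = 0.02683.

0.0268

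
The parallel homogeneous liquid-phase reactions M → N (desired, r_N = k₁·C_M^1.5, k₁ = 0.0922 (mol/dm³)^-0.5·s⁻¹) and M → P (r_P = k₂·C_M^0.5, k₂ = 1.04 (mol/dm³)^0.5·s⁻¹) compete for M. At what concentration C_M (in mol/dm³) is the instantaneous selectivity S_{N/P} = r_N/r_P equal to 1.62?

18.3 mol/dm³

S_{N/P} = (k₁/k₂)·C_M ⇒ C_M = S·k₂/k₁.
= 1.62×1.04/0.0922 = 18.3 mol/dm³.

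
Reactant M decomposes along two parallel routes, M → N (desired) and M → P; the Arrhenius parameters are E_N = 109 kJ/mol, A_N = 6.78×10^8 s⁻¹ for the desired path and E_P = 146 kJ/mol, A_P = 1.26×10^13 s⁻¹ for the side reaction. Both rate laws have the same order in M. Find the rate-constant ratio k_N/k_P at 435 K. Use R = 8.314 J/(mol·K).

1.49

Since both paths have the same order in M, the concentration cancels and S_{N/P} = k_N/k_P = (A_N/A_P)·exp[(E_P−E_N)/(RT)].
(E_P−E_N)/(RT) = (146−109)×10³/(8.314×435) = 37000/3617 = 10.23.
k_N/k_P = (6.78×10^8/1.26×10^13)·exp(10.23) = 5.381×10^-5 × 27740 = 1.49.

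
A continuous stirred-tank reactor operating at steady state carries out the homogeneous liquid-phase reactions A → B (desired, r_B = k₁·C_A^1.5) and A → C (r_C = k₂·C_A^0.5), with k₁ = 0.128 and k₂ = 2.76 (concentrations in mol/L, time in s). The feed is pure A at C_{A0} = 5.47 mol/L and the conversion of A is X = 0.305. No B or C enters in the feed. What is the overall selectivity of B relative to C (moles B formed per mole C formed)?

0.176

Exit C_A = C_{A0}(1−X) = 5.47×0.695 = 3.802 mol/L.
In a CSTR the entire volume is at exit conditions, so r_B = 0.128×3.802^1.5 = 0.9488 and r_C = 2.76×3.802^0.5 = 5.381.
Overall selectivity = C_B/C_C = r_Bτ/(r_Cτ) = r_B/r_C = 0.176.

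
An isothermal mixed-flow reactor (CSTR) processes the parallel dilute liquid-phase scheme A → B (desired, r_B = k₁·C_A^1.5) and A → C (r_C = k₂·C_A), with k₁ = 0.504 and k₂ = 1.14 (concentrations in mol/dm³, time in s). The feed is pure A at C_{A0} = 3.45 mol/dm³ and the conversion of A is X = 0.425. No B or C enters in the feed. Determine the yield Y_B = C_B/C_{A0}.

0.163

Exit C_A = C_{A0}(1−X) = 3.45×0.575 = 1.984 mol/dm³.
In a CSTR the entire volume is at exit conditions, so r_B = 0.504×1.984^1.5 = 1.408 and r_C = 1.14×1.984 = 2.261.
Fraction of consumed A going to B: r_B/(r_B+r_C) = 0.3837.
C_B = 0.3837·C_{A0}·X = 0.3837×3.45×0.425 = 0.563 mol/dm³; Y_B = C_B/C_{A0} = 0.163.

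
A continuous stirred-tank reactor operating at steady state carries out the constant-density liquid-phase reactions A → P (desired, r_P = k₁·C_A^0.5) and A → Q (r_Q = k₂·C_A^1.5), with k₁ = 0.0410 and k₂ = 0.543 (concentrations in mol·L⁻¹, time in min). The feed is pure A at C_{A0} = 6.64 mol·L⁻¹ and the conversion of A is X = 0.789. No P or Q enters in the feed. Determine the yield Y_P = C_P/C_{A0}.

0.0403

Exit C_A = C_{A0}(1−X) = 6.64×0.211 = 1.401 mol·L⁻¹.
In a CSTR the entire volume is at exit conditions, so r_P = 0.0410×1.401^0.5 = 0.04853 and r_Q = 0.543×1.401^1.5 = 0.9005.
Fraction of consumed A going to P: r_P/(r_P+r_Q) = 0.05114.
C_P = 0.05114·C_{A0}·X = 0.05114×6.64×0.789 = 0.268 mol·L⁻¹; Y_P = C_P/C_{A0} = 0.0403.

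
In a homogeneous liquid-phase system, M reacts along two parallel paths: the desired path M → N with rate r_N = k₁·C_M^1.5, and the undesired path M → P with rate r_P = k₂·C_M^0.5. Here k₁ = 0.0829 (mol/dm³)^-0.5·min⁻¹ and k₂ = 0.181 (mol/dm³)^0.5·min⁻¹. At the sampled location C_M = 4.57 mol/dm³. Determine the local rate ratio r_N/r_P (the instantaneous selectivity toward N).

S_{N/P} = r_N/r_P = (k₁·C_M^1.5)/(k₂·C_M^0.5) = (k₁/k₂)·C_M.
= (0.0829×4.570^1.5) / (0.181×4.570^0.5) = 0.8099/0.3869 = 2.09.

2.09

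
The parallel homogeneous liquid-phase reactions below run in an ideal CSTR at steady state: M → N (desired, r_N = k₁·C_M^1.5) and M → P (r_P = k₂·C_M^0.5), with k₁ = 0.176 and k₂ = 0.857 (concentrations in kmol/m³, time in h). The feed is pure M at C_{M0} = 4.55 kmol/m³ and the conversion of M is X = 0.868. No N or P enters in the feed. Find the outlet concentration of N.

Exit C_M = C_{M0}(1−X) = 4.55×0.132 = 0.6006 kmol/m³.
In a CSTR the entire volume is at exit conditions, so r_N = 0.176×0.6006^1.5 = 0.08192 and r_P = 0.857×0.6006^0.5 = 0.6642.
Fraction of consumed M going to N: r_N/(r_N+r_P) = 0.1098.
C_N = 0.1098·C_{M0}·X = 0.1098×4.55×0.868 = 0.434 kmol/m³.

0.434 kmol/m³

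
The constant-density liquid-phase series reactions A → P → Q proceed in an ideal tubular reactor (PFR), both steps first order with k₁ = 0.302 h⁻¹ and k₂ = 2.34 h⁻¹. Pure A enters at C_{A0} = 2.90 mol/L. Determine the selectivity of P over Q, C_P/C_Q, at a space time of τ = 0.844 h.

0.721

The intermediate concentration in a first-order A→B→C sequence is C_P = k₁C_{A0}(e^(−k₁τ) − e^(−k₂τ))/(k₂−k₁).
e^(−k₁τ) = e^(−0.302×0.844) = e^(−0.2549) = 0.7750; e^(−k₂τ) = e^(−1.975) = 0.1388.
C_P = 0.302×2.90/(2.34−0.302) × (0.7750−0.1388) = 0.4297×0.6362 = 0.2734 mol/L.
C_A = C_{A0}e^(−k₁τ) = 2.248 mol/L, so C_Q = C_{A0}−C_A−C_P = 0.3791 mol/L; C_P/C_Q = 0.721.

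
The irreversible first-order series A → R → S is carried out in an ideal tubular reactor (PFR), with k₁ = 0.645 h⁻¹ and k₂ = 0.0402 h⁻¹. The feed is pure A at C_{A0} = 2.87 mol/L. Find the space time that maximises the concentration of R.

4.59 h

Setting dC_R/dτ = 0 gives τ_opt = ln(k₂/k₁)/(k₂−k₁).
= ln(0.0402/0.645)/(0.0402−0.645) = ln(0.06233)/-0.6048 = -2.775/-0.6048 = 4.59 h.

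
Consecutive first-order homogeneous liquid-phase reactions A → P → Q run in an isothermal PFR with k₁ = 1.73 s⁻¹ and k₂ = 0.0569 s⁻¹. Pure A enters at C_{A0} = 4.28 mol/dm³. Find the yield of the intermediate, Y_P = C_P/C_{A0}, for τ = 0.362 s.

The intermediate concentration in a first-order A→B→C sequence is C_P = k₁C_{A0}(e^(−k₁τ) − e^(−k₂τ))/(k₂−k₁).
e^(−k₁τ) = e^(−1.73×0.362) = e^(−0.6263) = 0.5346; e^(−k₂τ) = e^(−0.02060) = 0.9796.
C_P = 1.73×4.28/(0.0569−1.73) × (0.5346−0.9796) = (-4.426)×(-0.4450) = 1.969 mol/dm³.
Y_P = C_P/C_{A0} = 1.969/4.28 = 0.460.

0.460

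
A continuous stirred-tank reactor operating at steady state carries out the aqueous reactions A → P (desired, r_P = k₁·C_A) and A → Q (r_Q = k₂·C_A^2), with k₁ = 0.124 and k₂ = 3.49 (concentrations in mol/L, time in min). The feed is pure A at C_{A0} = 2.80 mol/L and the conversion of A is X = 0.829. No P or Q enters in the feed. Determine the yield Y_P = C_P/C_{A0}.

Exit C_A = C_{A0}(1−X) = 2.80×0.171 = 0.4788 mol/L.
Rates in a CSTR are evaluated at the outlet concentration: r_P = 0.124×0.4788 = 0.05937, r_Q = 3.49×0.4788^2 = 0.8001.
Fraction of consumed A going to P: r_P/(r_P+r_Q) = 0.06908.
C_P = 0.06908·C_{A0}·X = 0.06908×2.80×0.829 = 0.160 mol/L; Y_P = C_P/C_{A0} = 0.0573.

0.0573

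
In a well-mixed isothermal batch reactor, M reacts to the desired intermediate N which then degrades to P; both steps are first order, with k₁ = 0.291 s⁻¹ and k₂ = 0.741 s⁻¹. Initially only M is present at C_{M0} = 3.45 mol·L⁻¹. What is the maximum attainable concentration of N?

0.740 mol·L⁻¹

Evaluating C_N at t_opt = ln(k₂/k₁)/(k₂−k₁) gives C_{N,max}/C_{M0} = (k₁/k₂)^[k₂/(k₂−k₁)].
= (0.291/0.741)^(0.741/(0.741−0.291)) = (0.3927)^(1.647) = 0.2146.
C_{N,max} = 0.2146×3.45 = 0.740 mol·L⁻¹.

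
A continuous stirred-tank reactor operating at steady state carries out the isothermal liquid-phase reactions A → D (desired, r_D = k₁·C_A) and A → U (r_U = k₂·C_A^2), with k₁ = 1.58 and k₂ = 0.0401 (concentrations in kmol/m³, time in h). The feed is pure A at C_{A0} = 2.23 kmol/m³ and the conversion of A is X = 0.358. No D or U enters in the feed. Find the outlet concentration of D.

Exit C_A = C_{A0}(1−X) = 2.23×0.642 = 1.432 kmol/m³.
Rates in a CSTR are evaluated at the outlet concentration: r_D = 1.58×1.432 = 2.262, r_U = 0.0401×1.432^2 = 0.08219.
Fraction of consumed A going to D: r_D/(r_D+r_U) = 0.9649.
C_D = 0.9649·C_{A0}·X = 0.9649×2.23×0.358 = 0.770 kmol/m³.

0.770 kmol/m³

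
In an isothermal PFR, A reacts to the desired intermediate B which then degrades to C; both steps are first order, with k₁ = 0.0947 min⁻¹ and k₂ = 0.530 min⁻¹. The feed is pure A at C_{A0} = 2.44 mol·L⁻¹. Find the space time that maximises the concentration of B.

3.96 min

The intermediate peaks when r₁ = r₂, i.e. k₁e^(−k₁τ) = k₂e^(−k₂τ), giving τ_opt = ln(k₂/k₁)/(k₂−k₁).
= ln(0.530/0.0947)/(0.530−0.0947) = ln(5.597)/0.4353 = 1.722/0.4353 = 3.96 min.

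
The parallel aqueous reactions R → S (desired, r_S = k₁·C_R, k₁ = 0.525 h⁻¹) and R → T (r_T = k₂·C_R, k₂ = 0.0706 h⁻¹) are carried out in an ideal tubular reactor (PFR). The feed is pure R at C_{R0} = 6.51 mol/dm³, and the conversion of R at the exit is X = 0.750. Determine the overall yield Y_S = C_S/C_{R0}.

C_R = C_{R0}(1−X) = 1.627 mol/dm³.
Both paths are first order in R, so the instantaneous fraction to S is constant: dC_S/d(−C_R) = k₁/(k₁+k₂) = 0.8815.
C_S = 0.8815·(C_{R0}−C_R) = 0.8815×4.883 = 4.30 mol/dm³.
Y_S = C_S/C_{R0} = 4.304/6.51 = 0.661.

0.661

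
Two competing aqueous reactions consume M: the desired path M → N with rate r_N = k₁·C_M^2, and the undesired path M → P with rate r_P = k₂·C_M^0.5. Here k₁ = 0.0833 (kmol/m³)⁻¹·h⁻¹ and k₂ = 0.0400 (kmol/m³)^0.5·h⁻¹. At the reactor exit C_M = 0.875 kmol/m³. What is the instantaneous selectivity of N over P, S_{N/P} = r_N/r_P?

1.70

S_{N/P} = r_N/r_P = (k₁·C_M^2)/(k₂·C_M^0.5) = (k₁/k₂)·C_M^1.5.
= (0.0833×0.8750^2) / (0.0400×0.8750^0.5) = 0.06378/0.03742 = 1.70.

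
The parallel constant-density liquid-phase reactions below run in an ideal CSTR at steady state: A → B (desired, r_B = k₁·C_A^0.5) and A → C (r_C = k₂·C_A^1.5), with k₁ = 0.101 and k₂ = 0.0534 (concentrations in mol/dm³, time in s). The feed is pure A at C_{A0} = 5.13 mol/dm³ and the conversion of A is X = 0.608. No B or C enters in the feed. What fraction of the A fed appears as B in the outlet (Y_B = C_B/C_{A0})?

0.295

Exit C_A = C_{A0}(1−X) = 5.13×0.392 = 2.011 mol/dm³.
A CSTR operates uniformly at the exit composition, giving r_B = 0.1432 and r_C = 0.1523 (each k·C_A^n at C_A = 2.011).
Fraction of consumed A going to B: r_B/(r_B+r_C) = 0.4847.
C_B = 0.4847·C_{A0}·X = 0.4847×5.13×0.608 = 1.51 mol/dm³; Y_B = C_B/C_{A0} = 0.295.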